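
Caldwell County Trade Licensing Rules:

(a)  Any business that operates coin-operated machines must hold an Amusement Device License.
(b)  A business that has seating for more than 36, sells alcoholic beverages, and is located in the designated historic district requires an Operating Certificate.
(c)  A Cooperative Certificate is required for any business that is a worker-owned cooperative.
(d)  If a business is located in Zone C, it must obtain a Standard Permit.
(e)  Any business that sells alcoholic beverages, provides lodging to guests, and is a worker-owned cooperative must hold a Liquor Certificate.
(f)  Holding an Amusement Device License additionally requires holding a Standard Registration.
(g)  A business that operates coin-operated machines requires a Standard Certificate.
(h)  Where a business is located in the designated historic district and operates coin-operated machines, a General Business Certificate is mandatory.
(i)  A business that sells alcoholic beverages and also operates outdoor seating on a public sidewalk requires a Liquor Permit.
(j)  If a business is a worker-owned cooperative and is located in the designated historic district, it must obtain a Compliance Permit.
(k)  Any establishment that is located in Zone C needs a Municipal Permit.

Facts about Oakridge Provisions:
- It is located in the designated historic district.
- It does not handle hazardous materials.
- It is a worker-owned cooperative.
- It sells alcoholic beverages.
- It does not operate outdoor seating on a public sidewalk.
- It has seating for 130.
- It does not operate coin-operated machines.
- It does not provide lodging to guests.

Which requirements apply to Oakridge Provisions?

Compliance Permit, Cooperative Certificate, Operating Certificate

(a) does not operate coin-operated machines → Amusement Device License not required.
(b) seating 130 > 36; sells alcoholic beverages; is located in the designated historic district → Operating Certificate required.
(c) is a worker-owned cooperative → Cooperative Certificate required.
(d) is located in the designated historic district (not: is located in Zone C) → Standard Permit not required.
(e) sells alcoholic beverages; does not provide lodging to guests; is a worker-owned cooperative → Liquor Certificate not required.
(f) Amusement Device License is not required → no effect.
(g) does not operate coin-operated machines → Standard Certificate not required.
(h) is located in the designated historic district; does not operate coin-operated machines → General Business Certificate not required.
(i) sells alcoholic beverages; does not operate outdoor seating on a public sidewalk → Liquor Permit not required.
(j) is a worker-owned cooperative; is located in the designated historic district → Compliance Permit required.
(k) is located in the designated historic district (not: is located in Zone C) → Municipal Permit not required.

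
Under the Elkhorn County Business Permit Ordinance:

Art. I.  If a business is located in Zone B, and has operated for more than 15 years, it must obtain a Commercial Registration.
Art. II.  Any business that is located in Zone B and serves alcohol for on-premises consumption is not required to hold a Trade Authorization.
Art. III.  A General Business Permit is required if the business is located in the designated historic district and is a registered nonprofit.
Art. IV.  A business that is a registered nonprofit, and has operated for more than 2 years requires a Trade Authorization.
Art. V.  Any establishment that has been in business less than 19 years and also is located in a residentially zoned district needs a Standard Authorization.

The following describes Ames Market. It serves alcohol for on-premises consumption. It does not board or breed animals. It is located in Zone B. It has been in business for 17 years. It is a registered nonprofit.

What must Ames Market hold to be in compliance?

Commercial Registration

Art. I. is located in Zone B; years in business 17 > 15 → Commercial Registration required.
Art. II. is located in Zone B; serves alcohol for on-premises consumption → exempt from Trade Authorization.
Art. III. is located in Zone B (not: is located in the designated historic district); is a registered nonprofit → General Business Permit not required.
Art. IV. is a registered nonprofit; years in business 17 > 2 → Trade Authorization required.
Art. V. years in business 17 < 19; is located in Zone B (not: is located in a residentially zoned district) → Standard Authorization not required.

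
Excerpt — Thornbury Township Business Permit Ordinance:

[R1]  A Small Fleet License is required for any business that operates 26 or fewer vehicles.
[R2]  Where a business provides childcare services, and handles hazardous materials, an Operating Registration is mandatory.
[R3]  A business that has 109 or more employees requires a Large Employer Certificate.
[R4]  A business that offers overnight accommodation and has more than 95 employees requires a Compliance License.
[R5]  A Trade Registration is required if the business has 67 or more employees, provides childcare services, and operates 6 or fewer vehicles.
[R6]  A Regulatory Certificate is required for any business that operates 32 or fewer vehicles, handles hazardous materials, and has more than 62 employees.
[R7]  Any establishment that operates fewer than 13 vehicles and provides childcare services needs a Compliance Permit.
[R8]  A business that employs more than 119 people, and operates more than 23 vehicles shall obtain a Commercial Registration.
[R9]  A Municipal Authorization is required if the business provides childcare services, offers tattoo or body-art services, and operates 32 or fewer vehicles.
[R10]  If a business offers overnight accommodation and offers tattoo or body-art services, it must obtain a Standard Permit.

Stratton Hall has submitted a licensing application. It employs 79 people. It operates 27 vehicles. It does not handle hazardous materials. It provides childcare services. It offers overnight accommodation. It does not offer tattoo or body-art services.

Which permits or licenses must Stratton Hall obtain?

None

[R1] vehicles 27 > 26 → Small Fleet License not required.
[R2] provides childcare services; does not handle hazardous materials → Operating Registration not required.
[R3] employees 79 < 109 → Large Employer Certificate not required.
[R4] offers overnight accommodation; employees 79 ≤ 95 → Compliance License not required.
[R5] employees 79 ≥ 67; provides childcare services; vehicles 27 > 6 → Trade Registration not required.
[R6] vehicles 27 ≤ 32; does not handle hazardous materials; employees 79 > 62 → Regulatory Certificate not required.
[R7] vehicles 27 ≥ 13; provides childcare services → Compliance Permit not required.
[R8] employees 79 ≤ 119; vehicles 27 > 23 → Commercial Registration not required.
[R9] provides childcare services; does not offer tattoo or body-art services; vehicles 27 ≤ 32 → Municipal Authorization not required.
[R10] offers overnight accommodation; does not offer tattoo or body-art services → Standard Permit not required.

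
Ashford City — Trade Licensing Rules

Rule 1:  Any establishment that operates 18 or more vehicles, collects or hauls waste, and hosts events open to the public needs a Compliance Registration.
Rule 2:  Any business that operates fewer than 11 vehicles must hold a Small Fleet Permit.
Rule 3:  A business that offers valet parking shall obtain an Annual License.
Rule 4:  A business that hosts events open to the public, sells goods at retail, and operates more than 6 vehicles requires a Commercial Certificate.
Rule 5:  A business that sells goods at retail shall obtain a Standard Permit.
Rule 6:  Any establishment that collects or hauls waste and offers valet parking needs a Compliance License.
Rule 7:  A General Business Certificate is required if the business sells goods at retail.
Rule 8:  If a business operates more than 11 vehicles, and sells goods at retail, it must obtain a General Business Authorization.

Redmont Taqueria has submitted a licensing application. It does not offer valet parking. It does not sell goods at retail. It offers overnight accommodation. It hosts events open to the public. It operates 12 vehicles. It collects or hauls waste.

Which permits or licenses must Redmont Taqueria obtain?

None

Rule 1: vehicles 12 < 18; collects or hauls waste; hosts events open to the public → Compliance Registration not required.
Rule 2: vehicles 12 ≥ 11 → Small Fleet Permit not required.
Rule 3: does not offer valet parking → Annual License not required.
Rule 4: hosts events open to the public; does not sell goods at retail; vehicles 12 > 6 → Commercial Certificate not required.
Rule 5: does not sell goods at retail → Standard Permit not required.
Rule 6: collects or hauls waste; does not offer valet parking → Compliance License not required.
Rule 7: does not sell goods at retail → General Business Certificate not required.
Rule 8: vehicles 12 > 11; does not sell goods at retail → General Business Authorization not required.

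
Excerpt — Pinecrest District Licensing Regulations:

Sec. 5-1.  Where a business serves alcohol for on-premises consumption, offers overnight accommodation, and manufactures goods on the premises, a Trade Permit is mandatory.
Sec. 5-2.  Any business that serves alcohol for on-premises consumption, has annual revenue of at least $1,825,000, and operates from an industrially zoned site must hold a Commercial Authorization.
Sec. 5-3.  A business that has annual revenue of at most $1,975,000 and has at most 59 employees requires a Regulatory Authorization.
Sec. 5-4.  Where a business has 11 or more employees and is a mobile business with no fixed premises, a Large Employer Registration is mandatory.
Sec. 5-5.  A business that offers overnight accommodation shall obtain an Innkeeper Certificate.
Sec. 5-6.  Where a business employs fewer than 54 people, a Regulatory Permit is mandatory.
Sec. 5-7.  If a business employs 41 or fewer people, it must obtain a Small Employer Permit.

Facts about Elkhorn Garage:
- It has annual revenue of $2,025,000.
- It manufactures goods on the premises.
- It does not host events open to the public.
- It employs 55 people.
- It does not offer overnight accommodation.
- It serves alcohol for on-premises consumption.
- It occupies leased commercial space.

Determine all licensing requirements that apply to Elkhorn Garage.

Sec. 5-1. serves alcohol for on-premises consumption; does not offer overnight accommodation; manufactures goods on the premises → Trade Permit not required.
Sec. 5-2. serves alcohol for on-premises consumption; revenue $2,025,000 ≥ $1,825,000; occupies leased commercial space (not: operates from an industrially zoned site) → Commercial Authorization not required.
Sec. 5-3. revenue $2,025,000 > $1,975,000; employees 55 ≤ 59 → Regulatory Authorization not required.
Sec. 5-4. employees 55 ≥ 11; occupies leased commercial space (not: is a mobile business with no fixed premises) → Large Employer Registration not required.
Sec. 5-5. does not offer overnight accommodation → Innkeeper Certificate not required.
Sec. 5-6. employees 55 ≥ 54 → Regulatory Permit not required.
Sec. 5-7. employees 55 > 41 → Small Employer Permit not required.

None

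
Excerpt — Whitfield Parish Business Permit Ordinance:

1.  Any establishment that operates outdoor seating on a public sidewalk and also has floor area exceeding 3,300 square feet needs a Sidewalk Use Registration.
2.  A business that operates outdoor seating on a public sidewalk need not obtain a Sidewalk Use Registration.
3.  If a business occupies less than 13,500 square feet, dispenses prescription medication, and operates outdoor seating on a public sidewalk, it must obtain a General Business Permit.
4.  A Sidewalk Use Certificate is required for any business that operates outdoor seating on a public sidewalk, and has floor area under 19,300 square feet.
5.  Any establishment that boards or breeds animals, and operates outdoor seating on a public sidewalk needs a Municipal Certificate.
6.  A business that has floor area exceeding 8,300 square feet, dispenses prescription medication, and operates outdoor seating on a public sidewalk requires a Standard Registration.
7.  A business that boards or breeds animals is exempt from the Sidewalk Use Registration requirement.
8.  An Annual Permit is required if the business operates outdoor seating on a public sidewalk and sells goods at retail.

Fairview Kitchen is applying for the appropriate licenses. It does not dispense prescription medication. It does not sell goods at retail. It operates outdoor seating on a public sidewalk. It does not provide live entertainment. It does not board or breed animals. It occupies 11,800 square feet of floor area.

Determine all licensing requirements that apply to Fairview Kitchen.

Sidewalk Use Certificate

1. operates outdoor seating on a public sidewalk; floor area 11,800 square feet > 3,300 square feet → Sidewalk Use Registration required.
2. operates outdoor seating on a public sidewalk → exempt from Sidewalk Use Registration.
3. floor area 11,800 square feet < 13,500 square feet; does not dispense prescription medication; operates outdoor seating on a public sidewalk → General Business Permit not required.
4. operates outdoor seating on a public sidewalk; floor area 11,800 square feet < 19,300 square feet → Sidewalk Use Certificate required.
5. does not board or breed animals; operates outdoor seating on a public sidewalk → Municipal Certificate not required.
6. floor area 11,800 square feet > 8,300 square feet; does not dispense prescription medication; operates outdoor seating on a public sidewalk → Standard Registration not required.
7. does not board or breed animals → Sidewalk Use Registration exemption does not apply.
8. operates outdoor seating on a public sidewalk; does not sell goods at retail → Annual Permit not required.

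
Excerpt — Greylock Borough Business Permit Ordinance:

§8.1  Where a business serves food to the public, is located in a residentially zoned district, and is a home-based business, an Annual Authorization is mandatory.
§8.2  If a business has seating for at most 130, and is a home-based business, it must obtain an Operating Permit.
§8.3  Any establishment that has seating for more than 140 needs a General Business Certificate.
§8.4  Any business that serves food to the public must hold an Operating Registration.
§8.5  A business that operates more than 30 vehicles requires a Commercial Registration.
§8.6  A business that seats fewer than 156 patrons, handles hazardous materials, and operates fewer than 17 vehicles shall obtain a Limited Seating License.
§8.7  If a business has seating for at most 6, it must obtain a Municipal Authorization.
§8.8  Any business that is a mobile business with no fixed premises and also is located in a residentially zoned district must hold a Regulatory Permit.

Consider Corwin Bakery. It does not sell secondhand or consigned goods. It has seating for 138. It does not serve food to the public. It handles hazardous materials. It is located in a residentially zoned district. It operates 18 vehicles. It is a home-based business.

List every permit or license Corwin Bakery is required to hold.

§8.1 does not serve food to the public; is located in a residentially zoned district; is a home-based business → Annual Authorization not required.
§8.2 seating 138 > 130; is a home-based business → Operating Permit not required.
§8.3 seating 138 ≤ 140 → General Business Certificate not required.
§8.4 does not serve food to the public → Operating Registration not required.
§8.5 vehicles 18 ≤ 30 → Commercial Registration not required.
§8.6 seating 138 < 156; handles hazardous materials; vehicles 18 ≥ 17 → Limited Seating License not required.
§8.7 seating 138 > 6 → Municipal Authorization not required.
§8.8 is a home-based business (not: is a mobile business with no fixed premises); is located in a residentially zoned district → Regulatory Permit not required.

None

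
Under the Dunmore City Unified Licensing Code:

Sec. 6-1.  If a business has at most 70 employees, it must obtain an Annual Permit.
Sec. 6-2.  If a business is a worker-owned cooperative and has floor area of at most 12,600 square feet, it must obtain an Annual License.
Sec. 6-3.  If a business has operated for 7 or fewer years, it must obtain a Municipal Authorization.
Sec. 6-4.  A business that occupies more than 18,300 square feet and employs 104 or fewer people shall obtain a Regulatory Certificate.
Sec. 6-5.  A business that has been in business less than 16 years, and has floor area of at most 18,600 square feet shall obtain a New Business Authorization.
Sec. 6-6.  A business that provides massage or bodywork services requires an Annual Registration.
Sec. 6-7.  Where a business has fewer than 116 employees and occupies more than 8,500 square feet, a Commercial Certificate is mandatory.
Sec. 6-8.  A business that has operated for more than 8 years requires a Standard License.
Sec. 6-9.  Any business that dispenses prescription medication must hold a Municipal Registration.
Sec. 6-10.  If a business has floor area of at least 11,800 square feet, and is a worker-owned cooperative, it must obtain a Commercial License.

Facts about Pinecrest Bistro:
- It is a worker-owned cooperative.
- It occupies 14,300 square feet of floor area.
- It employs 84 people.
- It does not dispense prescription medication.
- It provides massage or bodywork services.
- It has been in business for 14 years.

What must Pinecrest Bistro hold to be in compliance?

Annual Registration, Commercial Certificate, Commercial License, New Business Authorization, Standard License

Sec. 6-1. employees 84 > 70 → Annual Permit not required.
Sec. 6-2. is a worker-owned cooperative; floor area 14,300 square feet > 12,600 square feet → Annual License not required.
Sec. 6-3. years in business 14 > 7 → Municipal Authorization not required.
Sec. 6-4. floor area 14,300 square feet ≤ 18,300 square feet; employees 84 ≤ 104 → Regulatory Certificate not required.
Sec. 6-5. years in business 14 < 16; floor area 14,300 square feet ≤ 18,600 square feet → New Business Authorization required.
Sec. 6-6. provides massage or bodywork services → Annual Registration required.
Sec. 6-7. employees 84 < 116; floor area 14,300 square feet > 8,500 square feet → Commercial Certificate required.
Sec. 6-8. years in business 14 > 8 → Standard License required.
Sec. 6-9. does not dispense prescription medication → Municipal Registration not required.
Sec. 6-10. floor area 14,300 square feet ≥ 11,800 square feet; is a worker-owned cooperative → Commercial License required.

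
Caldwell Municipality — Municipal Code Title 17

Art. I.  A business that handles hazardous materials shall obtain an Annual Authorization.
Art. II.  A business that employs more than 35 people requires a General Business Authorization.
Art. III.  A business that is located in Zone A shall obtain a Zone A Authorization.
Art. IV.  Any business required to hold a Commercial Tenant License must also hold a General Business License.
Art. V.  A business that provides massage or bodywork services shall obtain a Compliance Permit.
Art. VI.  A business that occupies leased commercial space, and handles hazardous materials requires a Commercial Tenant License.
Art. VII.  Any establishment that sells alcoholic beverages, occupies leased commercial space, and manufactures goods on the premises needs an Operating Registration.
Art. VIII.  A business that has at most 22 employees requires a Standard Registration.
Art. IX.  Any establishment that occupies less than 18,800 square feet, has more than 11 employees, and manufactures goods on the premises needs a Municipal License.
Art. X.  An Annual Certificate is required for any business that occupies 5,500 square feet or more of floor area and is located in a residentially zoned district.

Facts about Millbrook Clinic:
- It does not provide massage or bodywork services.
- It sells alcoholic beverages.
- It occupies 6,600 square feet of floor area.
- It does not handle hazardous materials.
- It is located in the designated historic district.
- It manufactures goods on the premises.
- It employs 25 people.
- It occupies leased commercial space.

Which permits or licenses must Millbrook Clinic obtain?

Municipal License, Operating Registration

Art. I. does not handle hazardous materials → Annual Authorization not required.
Art. II. employees 25 ≤ 35 → General Business Authorization not required.
Art. III. is located in the designated historic district (not: is located in Zone A) → Zone A Authorization not required.
Art. IV. Commercial Tenant License is not required → no effect.
Art. V. does not provide massage or bodywork services → Compliance Permit not required.
Art. VI. occupies leased commercial space; does not handle hazardous materials → Commercial Tenant License not required.
Art. VII. sells alcoholic beverages; occupies leased commercial space; manufactures goods on the premises → Operating Registration required.
Art. VIII. employees 25 > 22 → Standard Registration not required.
Art. IX. floor area 6,600 square feet < 18,800 square feet; employees 25 > 11; manufactures goods on the premises → Municipal License required.
Art. X. floor area 6,600 square feet ≥ 5,500 square feet; is located in the designated historic district (not: is located in a residentially zoned district) → Annual Certificate not required.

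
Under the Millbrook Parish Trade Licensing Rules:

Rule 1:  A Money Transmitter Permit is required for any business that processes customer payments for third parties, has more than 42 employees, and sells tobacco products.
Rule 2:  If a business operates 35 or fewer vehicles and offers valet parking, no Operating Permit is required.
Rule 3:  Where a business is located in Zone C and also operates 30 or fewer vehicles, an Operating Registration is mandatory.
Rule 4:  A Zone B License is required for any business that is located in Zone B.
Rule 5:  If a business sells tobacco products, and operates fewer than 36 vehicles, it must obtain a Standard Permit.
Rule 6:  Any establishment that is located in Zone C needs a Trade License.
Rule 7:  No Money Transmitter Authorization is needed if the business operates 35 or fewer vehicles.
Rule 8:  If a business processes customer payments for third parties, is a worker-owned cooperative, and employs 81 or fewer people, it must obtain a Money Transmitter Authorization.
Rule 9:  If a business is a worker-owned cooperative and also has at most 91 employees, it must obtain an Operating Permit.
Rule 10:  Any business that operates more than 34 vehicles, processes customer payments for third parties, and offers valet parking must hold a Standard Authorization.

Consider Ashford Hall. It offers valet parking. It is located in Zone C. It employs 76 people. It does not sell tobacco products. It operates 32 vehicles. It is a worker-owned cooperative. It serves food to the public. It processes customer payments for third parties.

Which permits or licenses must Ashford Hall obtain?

Rule 1: processes customer payments for third parties; employees 76 > 42; does not sell tobacco products → Money Transmitter Permit not required.
Rule 2: vehicles 32 ≤ 35; offers valet parking → exempt from Operating Permit.
Rule 3: is located in Zone C; vehicles 32 > 30 → Operating Registration not required.
Rule 4: is located in Zone C (not: is located in Zone B) → Zone B License not required.
Rule 5: does not sell tobacco products; vehicles 32 < 36 → Standard Permit not required.
Rule 6: is located in Zone C → Trade License required.
Rule 7: vehicles 32 ≤ 35 → exempt from Money Transmitter Authorization.
Rule 8: processes customer payments for third parties; is a worker-owned cooperative; employees 76 ≤ 81 → Money Transmitter Authorization required.
Rule 9: is a worker-owned cooperative; employees 76 ≤ 91 → Operating Permit required.
Rule 10: vehicles 32 ≤ 34; processes customer payments for third parties; offers valet parking → Standard Authorization not required.

Trade License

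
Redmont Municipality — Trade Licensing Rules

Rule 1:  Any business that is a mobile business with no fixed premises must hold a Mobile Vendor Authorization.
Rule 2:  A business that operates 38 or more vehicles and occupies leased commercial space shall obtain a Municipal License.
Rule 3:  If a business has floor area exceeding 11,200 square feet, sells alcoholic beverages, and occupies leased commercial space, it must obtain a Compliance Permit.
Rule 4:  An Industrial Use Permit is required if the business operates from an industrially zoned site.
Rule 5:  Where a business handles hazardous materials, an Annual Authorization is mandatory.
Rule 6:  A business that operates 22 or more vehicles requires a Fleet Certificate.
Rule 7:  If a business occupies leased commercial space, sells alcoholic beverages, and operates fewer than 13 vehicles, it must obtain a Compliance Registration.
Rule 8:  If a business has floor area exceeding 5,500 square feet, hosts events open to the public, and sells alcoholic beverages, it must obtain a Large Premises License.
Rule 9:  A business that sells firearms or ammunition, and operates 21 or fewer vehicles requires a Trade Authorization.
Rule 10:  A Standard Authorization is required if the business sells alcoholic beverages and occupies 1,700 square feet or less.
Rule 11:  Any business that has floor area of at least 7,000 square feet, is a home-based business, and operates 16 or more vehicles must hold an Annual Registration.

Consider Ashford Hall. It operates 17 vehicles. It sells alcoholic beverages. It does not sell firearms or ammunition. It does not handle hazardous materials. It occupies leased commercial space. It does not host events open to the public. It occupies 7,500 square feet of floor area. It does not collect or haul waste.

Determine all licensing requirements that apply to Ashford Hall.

None

Rule 1: occupies leased commercial space (not: is a mobile business with no fixed premises) → Mobile Vendor Authorization not required.
Rule 2: vehicles 17 < 38; occupies leased commercial space → Municipal License not required.
Rule 3: floor area 7,500 square feet ≤ 11,200 square feet; sells alcoholic beverages; occupies leased commercial space → Compliance Permit not required.
Rule 4: occupies leased commercial space (not: operates from an industrially zoned site) → Industrial Use Permit not required.
Rule 5: does not handle hazardous materials → Annual Authorization not required.
Rule 6: vehicles 17 < 22 → Fleet Certificate not required.
Rule 7: occupies leased commercial space; sells alcoholic beverages; vehicles 17 ≥ 13 → Compliance Registration not required.
Rule 8: floor area 7,500 square feet > 5,500 square feet; does not host events open to the public; sells alcoholic beverages → Large Premises License not required.
Rule 9: does not sell firearms or ammunition; vehicles 17 ≤ 21 → Trade Authorization not required.
Rule 10: sells alcoholic beverages; floor area 7,500 square feet > 1,700 square feet → Standard Authorization not required.
Rule 11: floor area 7,500 square feet ≥ 7,000 square feet; occupies leased commercial space (not: is a home-based business); vehicles 17 ≥ 16 → Annual Registration not required.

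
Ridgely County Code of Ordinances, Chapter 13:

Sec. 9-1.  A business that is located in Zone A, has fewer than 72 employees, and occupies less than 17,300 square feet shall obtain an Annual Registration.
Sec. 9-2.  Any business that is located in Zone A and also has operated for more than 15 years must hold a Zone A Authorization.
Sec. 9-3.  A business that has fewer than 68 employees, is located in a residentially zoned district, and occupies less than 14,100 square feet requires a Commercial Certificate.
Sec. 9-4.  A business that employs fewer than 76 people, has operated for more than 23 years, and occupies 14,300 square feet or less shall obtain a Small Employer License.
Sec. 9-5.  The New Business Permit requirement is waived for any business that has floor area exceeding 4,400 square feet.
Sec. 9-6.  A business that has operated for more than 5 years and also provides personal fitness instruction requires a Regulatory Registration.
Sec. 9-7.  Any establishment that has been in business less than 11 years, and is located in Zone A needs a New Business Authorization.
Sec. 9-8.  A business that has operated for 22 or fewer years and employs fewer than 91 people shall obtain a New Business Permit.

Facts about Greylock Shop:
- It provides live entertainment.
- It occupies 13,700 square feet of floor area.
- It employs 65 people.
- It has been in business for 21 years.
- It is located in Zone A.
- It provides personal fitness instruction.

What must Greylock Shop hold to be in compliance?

Annual Registration, Regulatory Registration, Zone A Authorization

Sec. 9-1. is located in Zone A; employees 65 < 72; floor area 13,700 square feet < 17,300 square feet → Annual Registration required.
Sec. 9-2. is located in Zone A; years in business 21 > 15 → Zone A Authorization required.
Sec. 9-3. employees 65 < 68; is located in Zone A (not: is located in a residentially zoned district); floor area 13,700 square feet < 14,100 square feet → Commercial Certificate not required.
Sec. 9-4. employees 65 < 76; years in business 21 ≤ 23; floor area 13,700 square feet ≤ 14,300 square feet → Small Employer License not required.
Sec. 9-5. floor area 13,700 square feet > 4,400 square feet → exempt from New Business Permit.
Sec. 9-6. years in business 21 > 5; provides personal fitness instruction → Regulatory Registration required.
Sec. 9-7. years in business 21 ≥ 11; is located in Zone A → New Business Authorization not required.
Sec. 9-8. years in business 21 ≤ 22; employees 65 < 91 → New Business Permit required.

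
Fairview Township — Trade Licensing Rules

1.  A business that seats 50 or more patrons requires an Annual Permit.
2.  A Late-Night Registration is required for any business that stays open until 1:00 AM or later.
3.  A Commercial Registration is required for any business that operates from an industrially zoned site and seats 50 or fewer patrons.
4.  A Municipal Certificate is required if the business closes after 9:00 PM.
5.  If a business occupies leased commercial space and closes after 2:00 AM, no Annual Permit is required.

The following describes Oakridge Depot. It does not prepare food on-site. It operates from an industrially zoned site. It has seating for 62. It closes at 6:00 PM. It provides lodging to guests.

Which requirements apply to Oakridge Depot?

1. seating 62 ≥ 50 → Annual Permit required.
2. closes 6:00 PM, at/before 1:00 AM → Late-Night Registration not required.
3. operates from an industrially zoned site; seating 62 > 50 → Commercial Registration not required.
4. closes 6:00 PM, at/before 9:00 PM → Municipal Certificate not required.
5. operates from an industrially zoned site (not: occupies leased commercial space); closes 6:00 PM, at/before 2:00 AM → Annual Permit exemption does not apply.

Annual Permit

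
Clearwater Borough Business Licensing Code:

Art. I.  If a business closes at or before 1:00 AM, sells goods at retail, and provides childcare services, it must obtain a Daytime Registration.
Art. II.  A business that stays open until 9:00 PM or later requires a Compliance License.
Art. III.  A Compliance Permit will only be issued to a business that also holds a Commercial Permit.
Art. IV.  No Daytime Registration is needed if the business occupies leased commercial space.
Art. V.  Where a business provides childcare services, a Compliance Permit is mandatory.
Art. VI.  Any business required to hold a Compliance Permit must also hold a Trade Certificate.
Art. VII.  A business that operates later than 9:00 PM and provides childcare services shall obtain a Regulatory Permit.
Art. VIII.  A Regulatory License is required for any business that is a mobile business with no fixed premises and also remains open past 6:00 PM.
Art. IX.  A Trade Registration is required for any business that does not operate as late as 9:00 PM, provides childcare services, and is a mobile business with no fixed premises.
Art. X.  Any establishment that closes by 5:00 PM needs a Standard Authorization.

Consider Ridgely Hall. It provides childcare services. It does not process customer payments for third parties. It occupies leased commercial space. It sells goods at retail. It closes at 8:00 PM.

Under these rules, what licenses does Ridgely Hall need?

Art. I. closes 8:00 PM, at/before 1:00 AM; sells goods at retail; provides childcare services → Daytime Registration required.
Art. II. closes 8:00 PM, at/before 9:00 PM → Compliance License not required.
Art. III. Compliance Permit is required → Commercial Permit also required.
Art. IV. occupies leased commercial space → exempt from Daytime Registration.
Art. V. provides childcare services → Compliance Permit required.
Art. VI. Compliance Permit is required → Trade Certificate also required.
Art. VII. closes 8:00 PM, at/before 9:00 PM; provides childcare services → Regulatory Permit not required.
Art. VIII. occupies leased commercial space (not: is a mobile business with no fixed premises); closes 8:00 PM, after 6:00 PM → Regulatory License not required.
Art. IX. closes 8:00 PM, at/before 9:00 PM; provides childcare services; occupies leased commercial space (not: is a mobile business with no fixed premises) → Trade Registration not required.
Art. X. closes 8:00 PM, after 5:00 PM → Standard Authorization not required.

Commercial Permit, Compliance Permit, Trade Certificate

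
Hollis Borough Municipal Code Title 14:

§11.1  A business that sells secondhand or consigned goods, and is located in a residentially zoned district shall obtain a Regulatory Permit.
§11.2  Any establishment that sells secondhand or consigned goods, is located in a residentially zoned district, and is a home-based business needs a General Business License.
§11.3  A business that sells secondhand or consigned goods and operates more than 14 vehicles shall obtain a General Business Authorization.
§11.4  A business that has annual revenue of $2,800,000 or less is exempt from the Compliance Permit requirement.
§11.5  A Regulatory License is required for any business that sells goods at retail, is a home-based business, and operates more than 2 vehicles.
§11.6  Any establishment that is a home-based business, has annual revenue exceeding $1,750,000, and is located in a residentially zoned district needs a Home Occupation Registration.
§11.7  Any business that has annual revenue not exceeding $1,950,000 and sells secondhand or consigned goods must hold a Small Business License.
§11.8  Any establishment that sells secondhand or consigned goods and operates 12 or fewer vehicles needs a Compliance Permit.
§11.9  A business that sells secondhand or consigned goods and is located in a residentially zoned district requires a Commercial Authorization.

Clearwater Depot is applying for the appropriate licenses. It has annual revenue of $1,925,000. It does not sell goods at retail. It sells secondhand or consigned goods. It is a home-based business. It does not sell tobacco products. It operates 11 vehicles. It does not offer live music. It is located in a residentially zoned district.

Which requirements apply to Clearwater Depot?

§11.1 sells secondhand or consigned goods; is located in a residentially zoned district → Regulatory Permit required.
§11.2 sells secondhand or consigned goods; is located in a residentially zoned district; is a home-based business → General Business License required.
§11.3 sells secondhand or consigned goods; vehicles 11 ≤ 14 → General Business Authorization not required.
§11.4 revenue $1,925,000 ≤ $2,800,000 → exempt from Compliance Permit.
§11.5 does not sell goods at retail; is a home-based business; vehicles 11 > 2 → Regulatory License not required.
§11.6 is a home-based business; revenue $1,925,000 > $1,750,000; is located in a residentially zoned district → Home Occupation Registration required.
§11.7 revenue $1,925,000 ≤ $1,950,000; sells secondhand or consigned goods → Small Business License required.
§11.8 sells secondhand or consigned goods; vehicles 11 ≤ 12 → Compliance Permit required.
§11.9 sells secondhand or consigned goods; is located in a residentially zoned district → Commercial Authorization required.

Commercial Authorization, General Business License, Home Occupation Registration, Regulatory Permit, Small Business License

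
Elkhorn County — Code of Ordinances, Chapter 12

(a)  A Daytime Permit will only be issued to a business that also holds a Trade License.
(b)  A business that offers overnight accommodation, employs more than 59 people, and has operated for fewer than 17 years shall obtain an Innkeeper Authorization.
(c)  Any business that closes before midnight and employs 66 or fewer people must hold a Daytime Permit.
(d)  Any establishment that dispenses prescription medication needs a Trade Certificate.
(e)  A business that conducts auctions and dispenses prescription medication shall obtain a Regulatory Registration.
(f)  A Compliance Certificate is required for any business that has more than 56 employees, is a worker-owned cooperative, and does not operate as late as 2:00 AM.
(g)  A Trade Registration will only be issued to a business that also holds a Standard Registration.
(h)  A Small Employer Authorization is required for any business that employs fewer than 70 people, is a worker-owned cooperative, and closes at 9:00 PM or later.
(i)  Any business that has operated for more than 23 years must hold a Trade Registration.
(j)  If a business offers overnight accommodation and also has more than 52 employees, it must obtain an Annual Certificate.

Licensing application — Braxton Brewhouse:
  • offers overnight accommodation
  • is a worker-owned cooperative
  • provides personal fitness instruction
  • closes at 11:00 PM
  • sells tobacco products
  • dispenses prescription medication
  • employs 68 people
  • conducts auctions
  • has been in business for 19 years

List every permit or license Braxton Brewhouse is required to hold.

Annual Certificate, Compliance Certificate, Regulatory Registration, Small Employer Authorization, Trade Certificate

(a) Daytime Permit is not required → no effect.
(b) offers overnight accommodation; employees 68 > 59; years in business 19 ≥ 17 → Innkeeper Authorization not required.
(c) closes 11:00 PM, at/before midnight; employees 68 > 66 → Daytime Permit not required.
(d) dispenses prescription medication → Trade Certificate required.
(e) conducts auctions; dispenses prescription medication → Regulatory Registration required.
(f) employees 68 > 56; is a worker-owned cooperative; closes 11:00 PM, at/before 2:00 AM → Compliance Certificate required.
(g) Trade Registration is not required → no effect.
(h) employees 68 < 70; is a worker-owned cooperative; closes 11:00 PM, after 9:00 PM → Small Employer Authorization required.
(i) years in business 19 ≤ 23 → Trade Registration not required.
(j) offers overnight accommodation; employees 68 > 52 → Annual Certificate required.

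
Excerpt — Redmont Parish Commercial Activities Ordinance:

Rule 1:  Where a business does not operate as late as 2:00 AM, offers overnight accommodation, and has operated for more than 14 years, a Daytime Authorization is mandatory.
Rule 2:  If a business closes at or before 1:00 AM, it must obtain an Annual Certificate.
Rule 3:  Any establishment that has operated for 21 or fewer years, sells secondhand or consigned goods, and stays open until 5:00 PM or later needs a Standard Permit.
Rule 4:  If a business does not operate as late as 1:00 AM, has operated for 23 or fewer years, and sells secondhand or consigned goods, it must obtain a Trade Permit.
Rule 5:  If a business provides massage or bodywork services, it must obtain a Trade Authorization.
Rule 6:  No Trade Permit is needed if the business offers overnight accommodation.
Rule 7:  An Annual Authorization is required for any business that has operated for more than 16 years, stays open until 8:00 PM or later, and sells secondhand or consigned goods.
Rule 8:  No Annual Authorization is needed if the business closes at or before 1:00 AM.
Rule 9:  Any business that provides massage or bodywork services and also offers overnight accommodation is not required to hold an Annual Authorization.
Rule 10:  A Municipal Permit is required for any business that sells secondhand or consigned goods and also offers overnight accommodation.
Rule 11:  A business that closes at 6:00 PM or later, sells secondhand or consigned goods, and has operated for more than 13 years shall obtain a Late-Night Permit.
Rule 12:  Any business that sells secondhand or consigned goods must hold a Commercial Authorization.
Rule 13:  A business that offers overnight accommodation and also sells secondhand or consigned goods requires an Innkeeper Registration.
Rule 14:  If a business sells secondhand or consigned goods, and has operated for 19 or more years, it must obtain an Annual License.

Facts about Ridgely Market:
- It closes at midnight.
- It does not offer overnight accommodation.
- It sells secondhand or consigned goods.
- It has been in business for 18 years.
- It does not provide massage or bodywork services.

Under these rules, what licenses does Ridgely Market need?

Annual Certificate, Commercial Authorization, Late-Night Permit, Standard Permit, Trade Permit

Rule 1: closes midnight, at/before 2:00 AM; does not offer overnight accommodation; years in business 18 > 14 → Daytime Authorization not required.
Rule 2: closes midnight, at/before 1:00 AM → Annual Certificate required.
Rule 3: years in business 18 ≤ 21; sells secondhand or consigned goods; closes midnight, after 5:00 PM → Standard Permit required.
Rule 4: closes midnight, at/before 1:00 AM; years in business 18 ≤ 23; sells secondhand or consigned goods → Trade Permit required.
Rule 5: does not provide massage or bodywork services → Trade Authorization not required.
Rule 6: does not offer overnight accommodation → Trade Permit exemption does not apply.
Rule 7: years in business 18 > 16; closes midnight, after 8:00 PM; sells secondhand or consigned goods → Annual Authorization required.
Rule 8: closes midnight, at/before 1:00 AM → exempt from Annual Authorization.
Rule 9: does not provide massage or bodywork services; does not offer overnight accommodation → Annual Authorization exemption does not apply.
Rule 10: sells secondhand or consigned goods; does not offer overnight accommodation → Municipal Permit not required.
Rule 11: closes midnight, after 6:00 PM; sells secondhand or consigned goods; years in business 18 > 13 → Late-Night Permit required.
Rule 12: sells secondhand or consigned goods → Commercial Authorization required.
Rule 13: does not offer overnight accommodation; sells secondhand or consigned goods → Innkeeper Registration not required.
Rule 14: sells secondhand or consigned goods; years in business 18 < 19 → Annual License not required.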